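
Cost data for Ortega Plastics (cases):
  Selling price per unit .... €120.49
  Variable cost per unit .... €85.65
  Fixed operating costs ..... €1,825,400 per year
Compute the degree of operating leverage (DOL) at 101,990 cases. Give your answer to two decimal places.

Contribution at this volume is 101,990 × €34.84 = €3,553,331.60.
Subtracting fixed costs: EBIT = €3,553,331.60 − €1,825,400 = €1,727,931.60.
Degree of operating leverage = €3,553,331.60 / €1,727,931.60 = 2.0564.

2.06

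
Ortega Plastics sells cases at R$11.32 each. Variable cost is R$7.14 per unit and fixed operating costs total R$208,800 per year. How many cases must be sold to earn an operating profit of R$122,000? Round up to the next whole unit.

Each unit contributes R$11.32 − R$7.14 = R$4.18.
Need Q such that Q × R$4.18 − R$208,800 = R$122,000, i.e. Q = R$330,800 / R$4.18 = 79,138.76 → 79,139.

79,139 cases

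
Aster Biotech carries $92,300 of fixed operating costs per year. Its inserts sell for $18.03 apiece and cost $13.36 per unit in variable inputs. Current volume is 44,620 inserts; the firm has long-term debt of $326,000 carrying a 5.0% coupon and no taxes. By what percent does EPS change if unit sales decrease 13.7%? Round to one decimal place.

-28.6%

Contribution at this volume is 44,620 × $4.67 = $208,375.40.
Operating income = contribution − fixed costs = $208,375.40 − $92,300 = $116,075.40.
After interest of $16,300.00, pre-tax earnings = $99,775.40.
Degree of combined leverage = contribution ÷ (EBIT − I) = $208,375.40 ÷ $99,775.40 = 2.0884.
%ΔEPS = DCL × %ΔSales = 2.0884 × -13.7% = -28.6%.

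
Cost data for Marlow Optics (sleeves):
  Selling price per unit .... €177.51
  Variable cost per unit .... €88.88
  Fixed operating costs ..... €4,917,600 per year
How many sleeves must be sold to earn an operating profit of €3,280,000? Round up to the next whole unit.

92,493 sleeves

Each unit contributes €177.51 − €88.88 = €88.63.
Units = (FC + target) / CM = (€4,917,600 + €3,280,000) / €88.63 = 92,492.38, so 92,493 sleeves.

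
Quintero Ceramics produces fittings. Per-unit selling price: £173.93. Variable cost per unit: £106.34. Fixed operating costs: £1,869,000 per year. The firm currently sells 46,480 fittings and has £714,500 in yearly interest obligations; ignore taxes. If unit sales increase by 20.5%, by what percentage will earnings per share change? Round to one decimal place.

Contribution at this volume is 46,480 × £67.59 = £3,141,583.20.
Operating income = contribution − fixed costs = £3,141,583.20 − £1,869,000 = £1,272,583.20.
After interest of £714,500.00, pre-tax earnings = £558,083.20.
Degree of combined leverage = contribution ÷ (EBIT − I) = £3,141,583.20 ÷ £558,083.20 = 5.6292.
EPS therefore changes by 5.6292 × (+20.5%) = +115.4%.

+115.4%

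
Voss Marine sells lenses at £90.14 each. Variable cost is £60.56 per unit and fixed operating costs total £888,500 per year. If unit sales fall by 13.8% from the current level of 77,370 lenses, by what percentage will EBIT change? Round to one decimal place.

-22.6%

Total contribution margin = 77,370 × £29.58 = £2,288,604.60.
Subtracting fixed costs: EBIT = £2,288,604.60 − £888,500 = £1,400,104.60.
So DOL = total CM / EBIT = £2,288,604.60 / £1,400,104.60 = 1.6346.
%ΔEBIT = DOL × %ΔSales = 1.6346 × -13.8% = -22.6%.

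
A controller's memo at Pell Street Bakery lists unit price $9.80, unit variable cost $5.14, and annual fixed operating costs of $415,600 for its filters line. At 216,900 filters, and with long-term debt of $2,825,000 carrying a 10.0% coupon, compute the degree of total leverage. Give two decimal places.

3.23

At 216,900 units, contribution = 216,900 × $4.66 = $1,010,754.00.
EBIT = $1,010,754.00 − $415,600 = $595,154.00. Interest = $282,500.00.
DOL = $1,010,754.00 ÷ $595,154.00 = 1.6983; DFL = $595,154.00 ÷ $312,654.00 = 1.9036.
Combined leverage = 1.6983 × 1.9036 = 3.2329.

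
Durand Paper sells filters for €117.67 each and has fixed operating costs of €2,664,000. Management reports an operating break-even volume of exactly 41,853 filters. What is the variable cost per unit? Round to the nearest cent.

Contribution per unit must be FC / Q = €2,664,000 / 41,853 = €63.6514.
Variable cost per unit = €117.67 − €63.6514 = €54.02.

€54.02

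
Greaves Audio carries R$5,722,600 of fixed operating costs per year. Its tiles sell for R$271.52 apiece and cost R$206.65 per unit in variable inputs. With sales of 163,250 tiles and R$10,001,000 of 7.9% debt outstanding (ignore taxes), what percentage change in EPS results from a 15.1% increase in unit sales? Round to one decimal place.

Total contribution margin = 163,250 × R$64.87 = R$10,590,027.50.
EBIT = R$10,590,027.50 − R$5,722,600 = R$4,867,427.50.
After interest of R$790,079.00, pre-tax earnings = R$4,077,348.50.
Degree of combined leverage = contribution ÷ (EBIT − I) = R$10,590,027.50 ÷ R$4,077,348.50 = 2.5973.
EPS therefore changes by 2.5973 × (+15.1%) = +39.2%.

+39.2%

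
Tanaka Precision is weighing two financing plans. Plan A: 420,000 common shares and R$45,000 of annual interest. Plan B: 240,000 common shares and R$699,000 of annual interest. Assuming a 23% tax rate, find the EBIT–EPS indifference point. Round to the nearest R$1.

At indifference, (EBIT − 45,000)(1 − t)/420,000 = (EBIT − 699,000)(1 − t)/240,000.
Cancelling (1 − t) and cross-multiplying: 240,000·(EBIT − 45,000) = 420,000·(EBIT − 699,000).
Solving, EBIT = (699,000·420,000 − 45,000·240,000) / (420,000 − 240,000) = 282,780,000,000 / 180,000 = 1,571,000.00.

R$1,571,000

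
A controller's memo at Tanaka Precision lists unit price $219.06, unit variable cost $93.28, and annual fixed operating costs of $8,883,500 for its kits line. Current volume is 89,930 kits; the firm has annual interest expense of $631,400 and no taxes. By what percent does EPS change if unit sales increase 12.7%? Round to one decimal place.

Total contribution margin = 89,930 × $125.78 = $11,311,395.40.
Subtracting fixed costs: EBIT = $11,311,395.40 − $8,883,500 = $2,427,895.40.
Interest = $631,400.00, so EBIT − I = $1,796,495.40.
Degree of combined leverage = contribution ÷ (EBIT − I) = $11,311,395.40 ÷ $1,796,495.40 = 6.2964.
%ΔEPS = DCL × %ΔSales = 6.2964 × +12.7% = +80.0%.

+80.0%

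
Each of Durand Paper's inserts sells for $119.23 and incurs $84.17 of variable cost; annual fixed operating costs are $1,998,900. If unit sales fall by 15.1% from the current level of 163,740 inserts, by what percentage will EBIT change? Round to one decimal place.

-23.2%

Total contribution margin = 163,740 × $35.06 = $5,740,724.40.
EBIT = $5,740,724.40 − $1,998,900 = $3,741,824.40.
DOL = contribution ÷ EBIT = $5,740,724.40 ÷ $3,741,824.40 = 1.5342.
So EBIT moves 1.5342 × (-15.1%) = -23.2%.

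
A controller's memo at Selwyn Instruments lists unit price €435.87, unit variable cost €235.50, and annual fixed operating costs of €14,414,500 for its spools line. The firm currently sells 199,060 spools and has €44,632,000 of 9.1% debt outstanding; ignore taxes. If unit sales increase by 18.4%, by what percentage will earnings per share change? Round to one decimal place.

Total contribution margin = 199,060 × €200.37 = €39,885,652.20.
Operating income = contribution − fixed costs = €39,885,652.20 − €14,414,500 = €25,471,152.20.
Interest = €4,061,512.00, so EBIT − I = €21,409,640.20.
DCL = total CM / (EBIT − I) = €39,885,652.20 / €21,409,640.20 = 1.8630.
%ΔEPS = DCL × %ΔSales = 1.8630 × +18.4% = +34.3%.

+34.3%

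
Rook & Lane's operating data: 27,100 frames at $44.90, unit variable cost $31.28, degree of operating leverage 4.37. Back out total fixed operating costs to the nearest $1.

At 27,100 units, contribution = 27,100 × $13.62 = $369,102.00.
DOL = contribution / EBIT, so EBIT = $369,102.00 / 4.37 = $84,462.70.
And FC = contribution − EBIT = $369,102.00 − $84,462.70 = $284,639.

$284,639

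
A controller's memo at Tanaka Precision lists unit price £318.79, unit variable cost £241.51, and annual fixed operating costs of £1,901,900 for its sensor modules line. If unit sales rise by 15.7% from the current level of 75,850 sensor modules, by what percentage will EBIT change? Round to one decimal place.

+23.2%

Total contribution margin = 75,850 × £77.28 = £5,861,688.00.
Operating income = contribution − fixed costs = £5,861,688.00 − £1,901,900 = £3,959,788.00.
Degree of operating leverage = £5,861,688.00 / £3,959,788.00 = 1.4803.
%ΔEBIT = DOL × %ΔSales = 1.4803 × +15.7% = +23.2%.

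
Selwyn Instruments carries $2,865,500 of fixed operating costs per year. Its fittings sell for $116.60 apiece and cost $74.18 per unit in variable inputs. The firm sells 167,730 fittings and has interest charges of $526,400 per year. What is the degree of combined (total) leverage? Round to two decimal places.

1.91

Total contribution margin = 167,730 × $42.42 = $7,115,106.60.
EBIT = $7,115,106.60 − $2,865,500 = $4,249,606.60. Interest = $526,400.00.
DOL = $7,115,106.60 ÷ $4,249,606.60 = 1.6743; DFL = $4,249,606.60 ÷ $3,723,206.60 = 1.1414.
Combined leverage = 1.6743 × 1.1414 = 1.9110.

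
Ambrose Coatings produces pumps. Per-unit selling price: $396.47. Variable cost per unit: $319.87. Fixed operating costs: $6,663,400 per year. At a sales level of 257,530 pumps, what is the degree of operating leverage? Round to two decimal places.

Total contribution margin = 257,530 × $76.60 = $19,726,798.00.
EBIT = $19,726,798.00 − $6,663,400 = $13,063,398.00.
So DOL = total CM / EBIT = $19,726,798.00 / $13,063,398.00 = 1.5101.

1.51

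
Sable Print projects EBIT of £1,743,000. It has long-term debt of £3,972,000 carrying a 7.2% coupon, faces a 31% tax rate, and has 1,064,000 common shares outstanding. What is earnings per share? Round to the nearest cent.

£0.94

Interest = £285,984.00, so EBT = £1,743,000 − £285,984.00 = £1,457,016.00.
Net income = £1,457,016.00 × (1 − 0.31) = £1,005,341.04.
Per share: £1,005,341.04 / 1,064,000 shares = £0.94.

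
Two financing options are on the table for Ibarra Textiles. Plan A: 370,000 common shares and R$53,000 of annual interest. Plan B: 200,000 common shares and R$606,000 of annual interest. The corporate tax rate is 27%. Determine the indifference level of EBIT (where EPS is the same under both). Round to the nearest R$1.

R$1,256,588

At indifference, (EBIT − 53,000)(1 − t)/370,000 = (EBIT − 606,000)(1 − t)/200,000.
Cancelling (1 − t) and cross-multiplying: 200,000·(EBIT − 53,000) = 370,000·(EBIT − 606,000).
EBIT × (370,000 − 200,000) = 606,000 × 370,000 − 53,000 × 200,000 = 213,620,000,000, so EBIT = 213,620,000,000 ÷ 170,000 = 1,256,588.24.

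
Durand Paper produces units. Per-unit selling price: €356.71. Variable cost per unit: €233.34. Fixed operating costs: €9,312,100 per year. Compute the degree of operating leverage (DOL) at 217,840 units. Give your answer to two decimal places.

At 217,840 units, contribution = 217,840 × €123.37 = €26,874,920.80.
Subtracting fixed costs: EBIT = €26,874,920.80 − €9,312,100 = €17,562,820.80.
Degree of operating leverage = €26,874,920.80 / €17,562,820.80 = 1.5302.

1.53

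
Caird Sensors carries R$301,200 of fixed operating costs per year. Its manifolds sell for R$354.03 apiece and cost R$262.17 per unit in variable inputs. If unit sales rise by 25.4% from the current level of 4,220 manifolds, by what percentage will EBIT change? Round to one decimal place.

At 4,220 units, contribution = 4,220 × R$91.86 = R$387,649.20.
EBIT = R$387,649.20 − R$301,200 = R$86,449.20.
So DOL = total CM / EBIT = R$387,649.20 / R$86,449.20 = 4.4841.
So EBIT moves 4.4841 × (+25.4%) = +113.9%.

+113.9%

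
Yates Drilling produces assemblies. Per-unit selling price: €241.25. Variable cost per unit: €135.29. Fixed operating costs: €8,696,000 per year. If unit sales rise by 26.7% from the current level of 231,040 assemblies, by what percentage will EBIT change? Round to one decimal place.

Total contribution margin = 231,040 × €105.96 = €24,480,998.40.
Operating income = contribution − fixed costs = €24,480,998.40 − €8,696,000 = €15,784,998.40.
DOL = contribution ÷ EBIT = €24,480,998.40 ÷ €15,784,998.40 = 1.5509.
Operating income changes by 1.5509 × +26.7% = +41.4%.

+41.4%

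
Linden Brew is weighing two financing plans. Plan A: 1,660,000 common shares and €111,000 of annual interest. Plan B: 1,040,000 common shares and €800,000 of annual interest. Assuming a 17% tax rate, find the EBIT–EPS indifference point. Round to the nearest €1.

Set EPS_A = EPS_B: (EBIT − €111,000)(1 − 0.17) ÷ 1,660,000 = (EBIT − €800,000)(1 − 0.17) ÷ 1,040,000.
The (1 − t) factor cancels: (EBIT − 111,000) × 1,040,000 = (EBIT − 800,000) × 1,660,000.
Solving, EBIT = (800,000·1,660,000 − 111,000·1,040,000) / (1,660,000 − 1,040,000) = 1,212,560,000,000 / 620,000 = 1,955,741.94.

€1,955,742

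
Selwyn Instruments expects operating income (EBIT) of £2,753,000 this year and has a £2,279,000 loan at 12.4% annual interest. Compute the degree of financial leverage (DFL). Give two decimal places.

1.11

Interest = £282,596.00.
DFL = EBIT ÷ (EBIT − I) = £2,753,000 ÷ (£2,753,000 − £282,596.00) = £2,753,000 ÷ £2,470,404.00 = 1.1144.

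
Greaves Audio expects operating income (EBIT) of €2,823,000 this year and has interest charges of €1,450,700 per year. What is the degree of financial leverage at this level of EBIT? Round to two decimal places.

Annual interest charges come to €1,450,700.00.
DFL = EBIT ÷ (EBIT − I) = €2,823,000 ÷ (€2,823,000 − €1,450,700.00) = €2,823,000 ÷ €1,372,300.00 = 2.0571.

2.06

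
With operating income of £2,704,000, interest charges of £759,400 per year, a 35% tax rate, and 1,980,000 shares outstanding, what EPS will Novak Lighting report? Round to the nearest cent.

£0.64

Pre-tax income = £2,704,000 − £759,400.00 = £1,944,600.00.
Net income = £1,944,600.00 × (1 − 0.35) = £1,263,990.00.
EPS = £1,263,990.00 ÷ 1,980,000 = £0.64.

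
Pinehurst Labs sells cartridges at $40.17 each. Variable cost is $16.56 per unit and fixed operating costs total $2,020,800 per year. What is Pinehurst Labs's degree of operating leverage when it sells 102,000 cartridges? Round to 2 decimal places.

6.22

Total contribution margin = 102,000 × $23.61 = $2,408,220.00.
EBIT = $2,408,220.00 − $2,020,800 = $387,420.00.
Degree of operating leverage = $2,408,220.00 / $387,420.00 = 6.2160.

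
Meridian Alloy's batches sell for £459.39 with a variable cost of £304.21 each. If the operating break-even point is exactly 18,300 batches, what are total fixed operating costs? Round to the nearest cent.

Unit CM = price − variable cost = £459.39 − £304.21 = £155.18.
Since BE = FC / CM, FC = 18,300 × £155.18 = £2,839,794.00.

£2,839,794.00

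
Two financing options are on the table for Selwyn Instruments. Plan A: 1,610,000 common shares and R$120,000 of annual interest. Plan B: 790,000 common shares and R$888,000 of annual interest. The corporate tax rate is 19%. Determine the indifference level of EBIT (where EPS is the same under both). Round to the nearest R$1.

R$1,627,902

At indifference, (EBIT − 120,000)(1 − t)/1,610,000 = (EBIT − 888,000)(1 − t)/790,000.
The (1 − t) factor cancels: (EBIT − 120,000) × 790,000 = (EBIT − 888,000) × 1,610,000.
Solving, EBIT = (888,000·1,610,000 − 120,000·790,000) / (1,610,000 − 790,000) = 1,334,880,000,000 / 820,000 = 1,627,902.44.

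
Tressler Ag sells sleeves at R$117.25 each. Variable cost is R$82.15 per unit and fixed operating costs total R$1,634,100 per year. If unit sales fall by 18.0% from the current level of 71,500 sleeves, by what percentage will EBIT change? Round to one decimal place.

At 71,500 units, contribution = 71,500 × R$35.10 = R$2,509,650.00.
Subtracting fixed costs: EBIT = R$2,509,650.00 − R$1,634,100 = R$875,550.00.
Degree of operating leverage = R$2,509,650.00 / R$875,550.00 = 2.8664.
So EBIT moves 2.8664 × (-18.0%) = -51.6%.

-51.6%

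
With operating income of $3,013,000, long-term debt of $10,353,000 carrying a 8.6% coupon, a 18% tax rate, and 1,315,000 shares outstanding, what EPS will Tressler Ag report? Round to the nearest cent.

Pre-tax income = $3,013,000 − $890,358.00 = $2,122,642.00.
Net income = $2,122,642.00 × (1 − 0.18) = $1,740,566.44.
Per share: $1,740,566.44 / 1,315,000 shares = $1.32.

$1.32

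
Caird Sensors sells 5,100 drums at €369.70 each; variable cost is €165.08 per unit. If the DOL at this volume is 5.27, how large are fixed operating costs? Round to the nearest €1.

Contribution at this volume is 5,100 × €204.62 = €1,043,562.00.
DOL = contribution / EBIT, so EBIT = €1,043,562.00 / 5.27 = €198,019.35.
Fixed costs = CM − EBIT = €1,043,562.00 − €198,019.35 = €845,543.

€845,543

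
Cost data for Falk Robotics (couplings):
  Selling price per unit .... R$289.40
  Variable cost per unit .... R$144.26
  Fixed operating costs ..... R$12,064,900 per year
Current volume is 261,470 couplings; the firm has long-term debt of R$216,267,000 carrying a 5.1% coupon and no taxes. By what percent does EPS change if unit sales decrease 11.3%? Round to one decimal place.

Contribution at this volume is 261,470 × R$145.14 = R$37,949,755.80.
Subtracting fixed costs: EBIT = R$37,949,755.80 − R$12,064,900 = R$25,884,855.80.
After interest of R$11,029,617.00, pre-tax earnings = R$14,855,238.80.
Degree of combined leverage = contribution ÷ (EBIT − I) = R$37,949,755.80 ÷ R$14,855,238.80 = 2.5546.
%ΔEPS = DCL × %ΔSales = 2.5546 × -11.3% = -28.9%.

-28.9%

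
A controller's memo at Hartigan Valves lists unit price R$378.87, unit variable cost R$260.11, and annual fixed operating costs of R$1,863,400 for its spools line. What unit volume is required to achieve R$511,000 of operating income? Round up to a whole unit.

Unit CM = price − variable cost = R$378.87 − R$260.11 = R$118.76.
Units = (FC + target) / CM = (R$1,863,400 + R$511,000) / R$118.76 = 19,993.26, so 19,994 spools.

19,994 spools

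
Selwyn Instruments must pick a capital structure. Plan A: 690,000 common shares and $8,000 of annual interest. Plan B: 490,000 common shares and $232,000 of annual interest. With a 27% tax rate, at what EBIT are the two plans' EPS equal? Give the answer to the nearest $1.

At indifference, (EBIT − 8,000)(1 − t)/690,000 = (EBIT − 232,000)(1 − t)/490,000.
The (1 − t) factor cancels: (EBIT − 8,000) × 490,000 = (EBIT − 232,000) × 690,000.
Solving, EBIT = (232,000·690,000 − 8,000·490,000) / (690,000 − 490,000) = 156,160,000,000 / 200,000 = 780,800.00.

$780,800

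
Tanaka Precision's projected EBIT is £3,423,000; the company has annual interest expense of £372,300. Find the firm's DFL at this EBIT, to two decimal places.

Interest = £372,300.00.
DFL = EBIT ÷ (EBIT − I) = £3,423,000 ÷ (£3,423,000 − £372,300.00) = £3,423,000 ÷ £3,050,700.00 = 1.1220.

1.12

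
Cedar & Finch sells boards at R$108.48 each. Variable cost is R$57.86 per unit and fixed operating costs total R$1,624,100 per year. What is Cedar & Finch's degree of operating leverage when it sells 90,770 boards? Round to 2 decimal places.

Contribution at this volume is 90,770 × R$50.62 = R$4,594,777.40.
Subtracting fixed costs: EBIT = R$4,594,777.40 − R$1,624,100 = R$2,970,677.40.
Degree of operating leverage = R$4,594,777.40 / R$2,970,677.40 = 1.5467.

1.55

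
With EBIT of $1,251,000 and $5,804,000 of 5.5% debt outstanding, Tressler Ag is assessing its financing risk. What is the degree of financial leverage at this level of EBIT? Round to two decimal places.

1.34

Interest = $319,220.00.
Degree of financial leverage = EBIT / (EBIT − interest) = $1,251,000 / $931,780.00 = 1.3426.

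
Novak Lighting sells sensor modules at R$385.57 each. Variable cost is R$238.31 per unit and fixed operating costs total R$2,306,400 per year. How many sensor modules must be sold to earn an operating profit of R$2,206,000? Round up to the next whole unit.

Contribution margin per unit = R$385.57 − R$238.31 = R$147.26.
Units = (FC + target) / CM = (R$2,306,400 + R$2,206,000) / R$147.26 = 30,642.40, so 30,643 sensor modules.

30,643 sensor modules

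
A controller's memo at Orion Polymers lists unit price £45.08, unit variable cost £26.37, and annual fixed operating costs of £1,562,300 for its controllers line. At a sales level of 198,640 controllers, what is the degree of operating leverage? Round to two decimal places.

1.73

At 198,640 units, contribution = 198,640 × £18.71 = £3,716,554.40.
EBIT = £3,716,554.40 − £1,562,300 = £2,154,254.40.
Degree of operating leverage = £3,716,554.40 / £2,154,254.40 = 1.7252.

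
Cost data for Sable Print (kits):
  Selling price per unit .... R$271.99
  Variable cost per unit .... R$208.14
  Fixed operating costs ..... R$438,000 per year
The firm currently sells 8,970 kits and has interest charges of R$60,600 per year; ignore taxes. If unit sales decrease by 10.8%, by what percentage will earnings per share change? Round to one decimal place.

Total contribution margin = 8,970 × R$63.85 = R$572,734.50.
Subtracting fixed costs: EBIT = R$572,734.50 − R$438,000 = R$134,734.50.
Interest = R$60,600.00, so EBIT − I = R$74,134.50.
Degree of combined leverage = contribution ÷ (EBIT − I) = R$572,734.50 ÷ R$74,134.50 = 7.7256.
EPS therefore changes by 7.7256 × (-10.8%) = -83.4%.

-83.4%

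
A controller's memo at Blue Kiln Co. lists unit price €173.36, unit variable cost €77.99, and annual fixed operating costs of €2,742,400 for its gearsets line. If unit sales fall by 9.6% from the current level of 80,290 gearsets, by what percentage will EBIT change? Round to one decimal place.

-15.0%

Contribution at this volume is 80,290 × €95.37 = €7,657,257.30.
Subtracting fixed costs: EBIT = €7,657,257.30 − €2,742,400 = €4,914,857.30.
So DOL = total CM / EBIT = €7,657,257.30 / €4,914,857.30 = 1.5580.
So EBIT moves 1.5580 × (-9.6%) = -15.0%.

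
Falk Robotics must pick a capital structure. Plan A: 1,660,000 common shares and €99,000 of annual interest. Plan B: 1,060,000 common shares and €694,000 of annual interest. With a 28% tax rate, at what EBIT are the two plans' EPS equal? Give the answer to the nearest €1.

At indifference, (EBIT − 99,000)(1 − t)/1,660,000 = (EBIT − 694,000)(1 − t)/1,060,000.
The (1 − t) factor cancels: (EBIT − 99,000) × 1,060,000 = (EBIT − 694,000) × 1,660,000.
Solving, EBIT = (694,000·1,660,000 − 99,000·1,060,000) / (1,660,000 − 1,060,000) = 1,047,100,000,000 / 600,000 = 1,745,166.67.

€1,745,167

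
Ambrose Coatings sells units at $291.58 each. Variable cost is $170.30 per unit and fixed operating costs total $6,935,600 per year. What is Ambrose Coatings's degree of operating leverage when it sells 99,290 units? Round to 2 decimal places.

At 99,290 units, contribution = 99,290 × $121.28 = $12,041,891.20.
Operating income = contribution − fixed costs = $12,041,891.20 − $6,935,600 = $5,106,291.20.
Degree of operating leverage = $12,041,891.20 / $5,106,291.20 = 2.3582.

2.36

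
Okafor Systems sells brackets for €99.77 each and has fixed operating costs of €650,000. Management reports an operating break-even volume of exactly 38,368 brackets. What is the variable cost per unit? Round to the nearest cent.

At break-even, FC = Q × (P − VC), so P − VC = €650,000 ÷ 38,368 = €16.9412.
Variable cost per unit = €99.77 − €16.9412 = €82.83.

€82.83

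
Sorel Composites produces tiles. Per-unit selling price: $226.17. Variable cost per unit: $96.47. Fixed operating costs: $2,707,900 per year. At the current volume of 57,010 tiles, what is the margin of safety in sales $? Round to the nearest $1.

$8,171,934

Each unit contributes $226.17 − $96.47 = $129.70. Break-even units = $2,707,900 ÷ $129.70 = 20,878.18; break-even revenue = 20,878.18 × $226.17 = $4,722,018.06.
Current sales = 57,010 × $226.17 = $12,893,951.70.
Margin of safety = $12,893,951.70 − $4,722,018.06 = $8,171,934.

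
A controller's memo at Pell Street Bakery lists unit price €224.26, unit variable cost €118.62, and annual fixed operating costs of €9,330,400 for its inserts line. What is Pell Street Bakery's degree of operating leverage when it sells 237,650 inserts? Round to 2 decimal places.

1.59

At 237,650 units, contribution = 237,650 × €105.64 = €25,105,346.00.
EBIT = €25,105,346.00 − €9,330,400 = €15,774,946.00.
DOL = contribution ÷ EBIT = €25,105,346.00 ÷ €15,774,946.00 = 1.5915.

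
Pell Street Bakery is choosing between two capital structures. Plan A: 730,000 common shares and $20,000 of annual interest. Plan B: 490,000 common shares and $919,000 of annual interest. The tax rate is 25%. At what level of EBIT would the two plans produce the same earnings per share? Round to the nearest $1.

Set EPS_A = EPS_B: (EBIT − $20,000)(1 − 0.25) ÷ 730,000 = (EBIT − $919,000)(1 − 0.25) ÷ 490,000.
The (1 − t) factor cancels: (EBIT − 20,000) × 490,000 = (EBIT − 919,000) × 730,000.
EBIT × (730,000 − 490,000) = 919,000 × 730,000 − 20,000 × 490,000 = 661,070,000,000, so EBIT = 661,070,000,000 ÷ 240,000 = 2,754,458.33.

$2,754,458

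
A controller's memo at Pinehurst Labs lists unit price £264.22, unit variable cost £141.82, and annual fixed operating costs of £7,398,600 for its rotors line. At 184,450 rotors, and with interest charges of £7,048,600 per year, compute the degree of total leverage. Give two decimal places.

Total contribution margin = 184,450 × £122.40 = £22,576,680.00.
EBIT = £22,576,680.00 − £7,398,600 = £15,178,080.00. Interest = £7,048,600.00, so EBIT − I = £8,129,480.00.
DCL = contribution ÷ (EBIT − I) = £22,576,680.00 ÷ £8,129,480.00 = 2.7771.

2.78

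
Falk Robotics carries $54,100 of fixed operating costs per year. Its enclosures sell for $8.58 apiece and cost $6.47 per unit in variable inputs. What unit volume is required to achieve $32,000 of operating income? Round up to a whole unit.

Contribution margin per unit = $8.58 − $6.47 = $2.11.
Required volume = (fixed costs + target profit) ÷ CM = ($54,100 + $32,000) ÷ $2.11 = 40,805.69, so 40,806 enclosures.

40,806 enclosures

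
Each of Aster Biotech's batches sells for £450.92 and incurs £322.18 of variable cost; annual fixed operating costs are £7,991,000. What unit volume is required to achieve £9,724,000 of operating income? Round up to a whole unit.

Unit CM = price − variable cost = £450.92 − £322.18 = £128.74.
Units = (FC + target) / CM = (£7,991,000 + £9,724,000) / £128.74 = 137,602.92, so 137,603 batches.

137,603 batches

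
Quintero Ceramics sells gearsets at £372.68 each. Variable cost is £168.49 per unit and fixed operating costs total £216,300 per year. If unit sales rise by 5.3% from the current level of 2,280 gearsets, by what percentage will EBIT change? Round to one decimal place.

+9.9%

Contribution at this volume is 2,280 × £204.19 = £465,553.20.
Operating income = contribution − fixed costs = £465,553.20 − £216,300 = £249,253.20.
Degree of operating leverage = £465,553.20 / £249,253.20 = 1.8678.
%ΔEBIT = DOL × %ΔSales = 1.8678 × +5.3% = +9.9%.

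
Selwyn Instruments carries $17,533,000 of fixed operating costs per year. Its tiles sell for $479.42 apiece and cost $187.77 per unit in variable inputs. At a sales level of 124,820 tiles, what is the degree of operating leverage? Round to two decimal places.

Total contribution margin = 124,820 × $291.65 = $36,403,753.00.
Operating income = contribution − fixed costs = $36,403,753.00 − $17,533,000 = $18,870,753.00.
So DOL = total CM / EBIT = $36,403,753.00 / $18,870,753.00 = 1.9291.

1.93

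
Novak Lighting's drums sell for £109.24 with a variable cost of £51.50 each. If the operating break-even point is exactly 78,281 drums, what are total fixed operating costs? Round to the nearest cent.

£4,519,944.94

Each unit contributes £109.24 − £51.50 = £57.74.
Since BE = FC / CM, FC = 78,281 × £57.74 = £4,519,944.94.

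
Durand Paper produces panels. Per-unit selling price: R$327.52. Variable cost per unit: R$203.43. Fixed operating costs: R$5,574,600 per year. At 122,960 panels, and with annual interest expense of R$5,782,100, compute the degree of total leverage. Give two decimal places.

3.91

Total contribution margin = 122,960 × R$124.09 = R$15,258,106.40.
Subtracting fixed costs: EBIT = R$15,258,106.40 − R$5,574,600 = R$9,683,506.40. Interest = R$5,782,100.00, so EBIT − I = R$3,901,406.40.
DCL = contribution ÷ (EBIT − I) = R$15,258,106.40 ÷ R$3,901,406.40 = 3.9109.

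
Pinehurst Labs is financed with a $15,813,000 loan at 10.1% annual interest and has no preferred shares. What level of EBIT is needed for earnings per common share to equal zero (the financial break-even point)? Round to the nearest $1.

$1,597,113

Annual interest = 10.1% × $15,813,000 = $1,597,113.00.
Without preferred stock the financial break-even is simply EBIT = interest = $1,597,113.00.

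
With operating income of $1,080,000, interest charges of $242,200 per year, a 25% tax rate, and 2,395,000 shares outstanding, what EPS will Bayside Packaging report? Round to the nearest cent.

Pre-tax income = $1,080,000 − $242,200.00 = $837,800.00.
After tax at 25%: net income = $837,800.00 × 0.75 = $628,350.00.
Per share: $628,350.00 / 2,395,000 shares = $0.26.

$0.26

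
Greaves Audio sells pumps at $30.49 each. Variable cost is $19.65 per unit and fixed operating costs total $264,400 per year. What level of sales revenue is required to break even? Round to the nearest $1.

$743,686

CM per unit = $30.49 − $19.65 = $10.84; CM ratio = $10.84 / $30.49 = 0.3555.
Break-even revenue = fixed costs × price ÷ CM = $264,400 × $30.49 ÷ $10.84 = $743,686.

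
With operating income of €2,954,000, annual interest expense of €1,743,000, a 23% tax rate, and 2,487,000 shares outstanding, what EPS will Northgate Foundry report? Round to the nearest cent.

Pre-tax income = €2,954,000 − €1,743,000.00 = €1,211,000.00.
Net income = €1,211,000.00 × (1 − 0.23) = €932,470.00.
Per share: €932,470.00 / 2,487,000 shares = €0.37.

€0.37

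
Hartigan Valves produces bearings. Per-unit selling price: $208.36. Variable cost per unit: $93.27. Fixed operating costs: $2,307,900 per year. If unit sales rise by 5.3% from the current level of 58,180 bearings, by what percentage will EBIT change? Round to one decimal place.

+8.1%

Total contribution margin = 58,180 × $115.09 = $6,695,936.20.
Operating income = contribution − fixed costs = $6,695,936.20 − $2,307,900 = $4,388,036.20.
So DOL = total CM / EBIT = $6,695,936.20 / $4,388,036.20 = 1.5260.
Operating income changes by 1.5260 × +5.3% = +8.1%.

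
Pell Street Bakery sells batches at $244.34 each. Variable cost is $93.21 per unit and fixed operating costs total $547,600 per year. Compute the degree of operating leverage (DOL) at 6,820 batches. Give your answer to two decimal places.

Total contribution margin = 6,820 × $151.13 = $1,030,706.60.
EBIT = $1,030,706.60 − $547,600 = $483,106.60.
DOL = contribution ÷ EBIT = $1,030,706.60 ÷ $483,106.60 = 2.1335.

2.13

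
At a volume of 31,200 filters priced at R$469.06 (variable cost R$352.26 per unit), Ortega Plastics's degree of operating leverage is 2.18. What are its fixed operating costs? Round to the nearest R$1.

R$1,972,527

Total contribution margin = 31,200 × R$116.80 = R$3,644,160.00.
Since DOL = CM ÷ EBIT, EBIT = R$3,644,160.00 ÷ 2.18 = R$1,671,633.03.
Fixed costs = CM − EBIT = R$3,644,160.00 − R$1,671,633.03 = R$1,972,527.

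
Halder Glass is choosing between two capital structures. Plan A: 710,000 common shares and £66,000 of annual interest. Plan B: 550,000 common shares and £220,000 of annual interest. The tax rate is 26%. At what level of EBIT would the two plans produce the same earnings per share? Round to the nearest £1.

£749,375

Set EPS_A = EPS_B: (EBIT − £66,000)(1 − 0.26) ÷ 710,000 = (EBIT − £220,000)(1 − 0.26) ÷ 550,000.
The (1 − t) factor cancels: (EBIT − 66,000) × 550,000 = (EBIT − 220,000) × 710,000.
Solving, EBIT = (220,000·710,000 − 66,000·550,000) / (710,000 − 550,000) = 119,900,000,000 / 160,000 = 749,375.00.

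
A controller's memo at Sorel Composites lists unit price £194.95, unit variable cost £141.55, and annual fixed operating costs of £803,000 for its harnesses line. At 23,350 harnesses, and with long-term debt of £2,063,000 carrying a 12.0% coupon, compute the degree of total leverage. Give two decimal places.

6.35

Total contribution margin = 23,350 × £53.40 = £1,246,890.00.
EBIT = £1,246,890.00 − £803,000 = £443,890.00. Interest = £247,560.00.
DOL = £1,246,890.00 ÷ £443,890.00 = 2.8090; DFL = £443,890.00 ÷ £196,330.00 = 2.2609.
DCL = DOL × DFL = 2.8090 × 2.2609 = 6.3509.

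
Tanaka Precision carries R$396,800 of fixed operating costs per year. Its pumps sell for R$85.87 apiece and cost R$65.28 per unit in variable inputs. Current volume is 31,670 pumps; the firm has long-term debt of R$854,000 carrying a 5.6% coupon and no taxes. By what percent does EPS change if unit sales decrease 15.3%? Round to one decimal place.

Total contribution margin = 31,670 × R$20.59 = R$652,085.30.
Operating income = contribution − fixed costs = R$652,085.30 − R$396,800 = R$255,285.30.
Interest = R$47,824.00, so EBIT − I = R$207,461.30.
Degree of combined leverage = contribution ÷ (EBIT − I) = R$652,085.30 ÷ R$207,461.30 = 3.1432.
%ΔEPS = DCL × %ΔSales = 3.1432 × -15.3% = -48.1%.

-48.1%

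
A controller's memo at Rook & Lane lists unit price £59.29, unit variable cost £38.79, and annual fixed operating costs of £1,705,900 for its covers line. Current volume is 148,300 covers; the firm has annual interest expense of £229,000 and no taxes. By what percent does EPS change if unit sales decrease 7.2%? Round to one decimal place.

Contribution at this volume is 148,300 × £20.50 = £3,040,150.00.
Subtracting fixed costs: EBIT = £3,040,150.00 − £1,705,900 = £1,334,250.00.
After interest of £229,000.00, pre-tax earnings = £1,105,250.00.
Degree of combined leverage = contribution ÷ (EBIT − I) = £3,040,150.00 ÷ £1,105,250.00 = 2.7506.
EPS therefore changes by 2.7506 × (-7.2%) = -19.8%.

-19.8%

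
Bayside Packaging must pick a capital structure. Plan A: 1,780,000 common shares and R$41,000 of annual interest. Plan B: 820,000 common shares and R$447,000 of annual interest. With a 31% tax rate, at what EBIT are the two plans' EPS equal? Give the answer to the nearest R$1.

At indifference, (EBIT − 41,000)(1 − t)/1,780,000 = (EBIT − 447,000)(1 − t)/820,000.
The (1 − t) factor cancels: (EBIT − 41,000) × 820,000 = (EBIT − 447,000) × 1,780,000.
EBIT × (1,780,000 − 820,000) = 447,000 × 1,780,000 − 41,000 × 820,000 = 762,040,000,000, so EBIT = 762,040,000,000 ÷ 960,000 = 793,791.67.

R$793,792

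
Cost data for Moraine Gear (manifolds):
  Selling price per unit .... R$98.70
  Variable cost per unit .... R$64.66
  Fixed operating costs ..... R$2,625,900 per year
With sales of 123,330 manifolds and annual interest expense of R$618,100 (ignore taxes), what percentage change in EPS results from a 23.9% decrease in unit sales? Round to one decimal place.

Total contribution margin = 123,330 × R$34.04 = R$4,198,153.20.
Operating income = contribution − fixed costs = R$4,198,153.20 − R$2,625,900 = R$1,572,253.20.
Interest = R$618,100.00, so EBIT − I = R$954,153.20.
Degree of combined leverage = contribution ÷ (EBIT − I) = R$4,198,153.20 ÷ R$954,153.20 = 4.3999.
EPS therefore changes by 4.3999 × (-23.9%) = -105.2%.

-105.2%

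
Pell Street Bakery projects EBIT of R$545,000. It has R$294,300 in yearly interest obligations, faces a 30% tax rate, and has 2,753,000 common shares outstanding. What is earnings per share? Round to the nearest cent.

R$0.06

Pre-tax income = R$545,000 − R$294,300.00 = R$250,700.00.
After tax at 30%: net income = R$250,700.00 × 0.70 = R$175,490.00.
EPS = R$175,490.00 ÷ 2,753,000 = R$0.06.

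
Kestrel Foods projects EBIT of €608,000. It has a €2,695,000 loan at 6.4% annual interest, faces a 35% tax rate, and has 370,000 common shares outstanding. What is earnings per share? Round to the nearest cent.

€0.77

Pre-tax income = €608,000 − €172,480.00 = €435,520.00.
After tax at 35%: net income = €435,520.00 × 0.65 = €283,088.00.
Per share: €283,088.00 / 370,000 shares = €0.77.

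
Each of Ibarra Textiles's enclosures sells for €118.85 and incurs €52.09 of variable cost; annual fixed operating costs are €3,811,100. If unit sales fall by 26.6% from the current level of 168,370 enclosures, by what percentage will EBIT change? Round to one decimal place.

-40.2%

Total contribution margin = 168,370 × €66.76 = €11,240,381.20.
Operating income = contribution − fixed costs = €11,240,381.20 − €3,811,100 = €7,429,281.20.
So DOL = total CM / EBIT = €11,240,381.20 / €7,429,281.20 = 1.5130.
%ΔEBIT = DOL × %ΔSales = 1.5130 × -26.6% = -40.2%.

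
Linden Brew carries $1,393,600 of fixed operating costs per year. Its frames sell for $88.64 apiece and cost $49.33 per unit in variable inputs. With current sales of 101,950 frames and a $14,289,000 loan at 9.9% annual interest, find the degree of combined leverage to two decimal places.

3.34

At 101,950 units, contribution = 101,950 × $39.31 = $4,007,654.50.
Subtracting fixed costs: EBIT = $4,007,654.50 − $1,393,600 = $2,614,054.50. Interest = $1,414,611.00, so EBIT − I = $1,199,443.50.
Degree of total leverage = total CM / (EBIT − interest) = $4,007,654.50 / $1,199,443.50 = 3.3413.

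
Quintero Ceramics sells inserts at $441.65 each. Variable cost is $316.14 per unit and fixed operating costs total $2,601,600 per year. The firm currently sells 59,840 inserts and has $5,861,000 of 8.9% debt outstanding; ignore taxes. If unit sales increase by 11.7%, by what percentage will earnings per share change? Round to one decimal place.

+20.0%

Contribution at this volume is 59,840 × $125.51 = $7,510,518.40.
Operating income = contribution − fixed costs = $7,510,518.40 − $2,601,600 = $4,908,918.40.
After interest of $521,629.00, pre-tax earnings = $4,387,289.40.
Degree of combined leverage = contribution ÷ (EBIT − I) = $7,510,518.40 ÷ $4,387,289.40 = 1.7119.
EPS therefore changes by 1.7119 × (+11.7%) = +20.0%.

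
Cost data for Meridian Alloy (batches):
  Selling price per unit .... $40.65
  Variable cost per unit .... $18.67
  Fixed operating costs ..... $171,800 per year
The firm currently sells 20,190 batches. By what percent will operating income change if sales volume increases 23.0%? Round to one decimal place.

+37.5%

Total contribution margin = 20,190 × $21.98 = $443,776.20.
EBIT = $443,776.20 − $171,800 = $271,976.20.
Degree of operating leverage = $443,776.20 / $271,976.20 = 1.6317.
So EBIT moves 1.6317 × (+23.0%) = +37.5%.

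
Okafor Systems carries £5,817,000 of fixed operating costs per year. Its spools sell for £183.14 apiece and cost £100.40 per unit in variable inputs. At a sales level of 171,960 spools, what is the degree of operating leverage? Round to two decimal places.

1.69

Total contribution margin = 171,960 × £82.74 = £14,227,970.40.
Operating income = contribution − fixed costs = £14,227,970.40 − £5,817,000 = £8,410,970.40.
So DOL = total CM / EBIT = £14,227,970.40 / £8,410,970.40 = 1.6916.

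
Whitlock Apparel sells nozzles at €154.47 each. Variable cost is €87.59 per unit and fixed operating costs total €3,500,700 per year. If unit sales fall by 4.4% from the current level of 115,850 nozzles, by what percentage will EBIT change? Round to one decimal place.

At 115,850 units, contribution = 115,850 × €66.88 = €7,748,048.00.
Operating income = contribution − fixed costs = €7,748,048.00 − €3,500,700 = €4,247,348.00.
So DOL = total CM / EBIT = €7,748,048.00 / €4,247,348.00 = 1.8242.
%ΔEBIT = DOL × %ΔSales = 1.8242 × -4.4% = -8.0%.

-8.0%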